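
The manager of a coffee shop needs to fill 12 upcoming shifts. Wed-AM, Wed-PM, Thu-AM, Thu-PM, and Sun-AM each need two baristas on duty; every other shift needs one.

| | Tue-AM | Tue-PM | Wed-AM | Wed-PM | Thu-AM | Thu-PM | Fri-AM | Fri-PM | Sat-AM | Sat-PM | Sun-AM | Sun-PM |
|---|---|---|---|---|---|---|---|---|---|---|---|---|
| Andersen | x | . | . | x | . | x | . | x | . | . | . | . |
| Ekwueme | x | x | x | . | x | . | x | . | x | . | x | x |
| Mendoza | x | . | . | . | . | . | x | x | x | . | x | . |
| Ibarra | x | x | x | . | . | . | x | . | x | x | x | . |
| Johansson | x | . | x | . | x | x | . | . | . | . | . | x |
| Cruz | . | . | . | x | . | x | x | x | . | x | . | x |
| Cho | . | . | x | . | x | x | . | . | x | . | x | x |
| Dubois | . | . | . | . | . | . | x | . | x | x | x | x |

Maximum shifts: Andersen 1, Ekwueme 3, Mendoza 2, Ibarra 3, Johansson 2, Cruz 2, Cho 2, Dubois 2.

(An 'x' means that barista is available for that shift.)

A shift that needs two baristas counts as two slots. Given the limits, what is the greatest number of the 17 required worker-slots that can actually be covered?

17

Total capacity across all baristas is 1+3+2+3+2+2+2+2 = 17, and 17 slots are needed, so at most 17 can be filled.
An assignment achieving 17: Tue-AM→Mendoza, Tue-PM→Ekwueme, Wed-AM→Ekwueme+Ibarra, Wed-PM→Andersen+Cruz, Thu-AM→Ekwueme+Johansson, Thu-PM→Johansson+Cruz, Fri-AM→Ibarra, Fri-PM→Mendoza, Sat-AM→Cho, Sat-PM→Ibarra, Sun-AM→Cho+Dubois, Sun-PM→Dubois.
Loads: Andersen 1/1, Ekwueme 3/3, Mendoza 2/2, Ibarra 3/3, Johansson 2/2, Cruz 2/2, Cho 2/2, Dubois 2/2.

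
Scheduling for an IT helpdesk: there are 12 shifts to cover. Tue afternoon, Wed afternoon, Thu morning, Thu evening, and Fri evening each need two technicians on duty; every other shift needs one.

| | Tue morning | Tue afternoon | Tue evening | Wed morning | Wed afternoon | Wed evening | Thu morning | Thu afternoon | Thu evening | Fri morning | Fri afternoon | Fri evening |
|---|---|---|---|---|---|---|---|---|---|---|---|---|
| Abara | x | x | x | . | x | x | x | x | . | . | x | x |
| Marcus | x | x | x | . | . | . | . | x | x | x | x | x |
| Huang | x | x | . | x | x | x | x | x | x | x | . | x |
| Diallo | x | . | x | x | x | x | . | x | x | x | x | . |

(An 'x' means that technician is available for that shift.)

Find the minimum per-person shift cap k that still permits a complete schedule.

With 4 technicians and 17 worker-slots to fill, someone must work at least ⌈17/4⌉ = 5 shifts, so k ≥ 5.
k = 5 works: Tue morning→Diallo, Tue afternoon→Abara+Marcus, Tue evening→Abara, Wed morning→Huang, Wed afternoon→Abara+Huang, Wed evening→Abara, Thu morning→Abara+Huang, Thu afternoon→Diallo, Thu evening→Marcus+Huang, Fri morning→Marcus, Fri afternoon→Marcus, Fri evening→Marcus+Huang.
Loads: Abara 5, Marcus 5, Huang 5, Diallo 2 — all ≤ 5.

5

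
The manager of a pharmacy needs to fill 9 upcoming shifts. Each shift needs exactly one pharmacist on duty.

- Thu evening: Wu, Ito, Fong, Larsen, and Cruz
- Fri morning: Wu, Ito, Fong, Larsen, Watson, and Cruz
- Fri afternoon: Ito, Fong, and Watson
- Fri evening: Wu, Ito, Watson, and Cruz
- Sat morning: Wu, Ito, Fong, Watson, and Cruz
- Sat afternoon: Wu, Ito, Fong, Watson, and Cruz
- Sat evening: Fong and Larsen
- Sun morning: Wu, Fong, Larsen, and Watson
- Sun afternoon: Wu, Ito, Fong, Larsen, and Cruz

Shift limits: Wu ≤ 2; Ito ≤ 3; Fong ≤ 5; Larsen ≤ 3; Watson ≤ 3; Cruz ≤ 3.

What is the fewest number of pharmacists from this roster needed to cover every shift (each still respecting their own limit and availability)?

9 slots to fill and no one can take more than 5, so at least ⌈9/5⌉ = 2 pharmacists are needed.
Any 2 pharmacists together have capacity at most 5+3 = 8 < 9 slots, so 2 can never suffice.
Wu, Ito, and Fong alone can cover everything: Thu evening→Ito, Fri morning→Ito, Fri afternoon→Ito, Fri evening→Wu, Sat morning→Fong, Sat afternoon→Fong, Sat evening→Fong, Sun morning→Wu, Sun afternoon→Fong.

3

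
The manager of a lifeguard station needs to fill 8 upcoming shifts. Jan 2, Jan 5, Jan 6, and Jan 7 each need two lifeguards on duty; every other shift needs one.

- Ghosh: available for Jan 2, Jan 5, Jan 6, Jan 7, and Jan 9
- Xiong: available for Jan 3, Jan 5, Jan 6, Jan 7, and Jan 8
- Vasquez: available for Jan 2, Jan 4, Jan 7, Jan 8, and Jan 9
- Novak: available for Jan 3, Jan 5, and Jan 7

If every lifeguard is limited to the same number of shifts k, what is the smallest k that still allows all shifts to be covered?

3

With 4 lifeguards and 12 worker-slots to fill, someone must work at least ⌈12/4⌉ = 3 shifts, so k ≥ 3.
k = 3 works: Jan 2→Ghosh+Vasquez, Jan 3→Novak, Jan 4→Vasquez, Jan 5→Xiong+Novak, Jan 6→Ghosh+Xiong, Jan 7→Vasquez+Novak, Jan 8→Xiong, Jan 9→Ghosh.
Loads: Ghosh 3, Xiong 3, Vasquez 3, Novak 3 — all ≤ 3.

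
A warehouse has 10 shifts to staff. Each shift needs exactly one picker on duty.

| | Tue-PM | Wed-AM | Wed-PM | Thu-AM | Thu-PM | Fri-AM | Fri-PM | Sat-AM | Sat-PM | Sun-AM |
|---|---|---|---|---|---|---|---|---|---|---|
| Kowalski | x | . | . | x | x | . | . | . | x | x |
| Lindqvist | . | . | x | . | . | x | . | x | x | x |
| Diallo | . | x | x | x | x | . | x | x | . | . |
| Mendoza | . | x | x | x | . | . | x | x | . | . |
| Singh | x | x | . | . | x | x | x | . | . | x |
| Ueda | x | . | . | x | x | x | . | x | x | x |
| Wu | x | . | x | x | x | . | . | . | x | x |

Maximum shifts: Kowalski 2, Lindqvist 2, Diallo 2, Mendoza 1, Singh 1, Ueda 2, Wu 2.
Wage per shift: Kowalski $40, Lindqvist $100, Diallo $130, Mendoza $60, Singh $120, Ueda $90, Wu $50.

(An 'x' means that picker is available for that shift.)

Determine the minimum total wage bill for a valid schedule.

Picking the cheapest available picker for each shift independently would cost $520, but that ignores the shift limits.
An optimal schedule: Tue-PM→Kowalski, Wed-AM→Mendoza, Wed-PM→Wu, Thu-AM→Kowalski, Thu-PM→Wu, Fri-AM→Ueda, Fri-PM→Singh, Sat-AM→Ueda, Sat-PM→Lindqvist, Sun-AM→Lindqvist.
Total: 40 + 60 + 50 + 40 + 50 + 90 + 120 + 90 + 100 + 100 = $740.

$740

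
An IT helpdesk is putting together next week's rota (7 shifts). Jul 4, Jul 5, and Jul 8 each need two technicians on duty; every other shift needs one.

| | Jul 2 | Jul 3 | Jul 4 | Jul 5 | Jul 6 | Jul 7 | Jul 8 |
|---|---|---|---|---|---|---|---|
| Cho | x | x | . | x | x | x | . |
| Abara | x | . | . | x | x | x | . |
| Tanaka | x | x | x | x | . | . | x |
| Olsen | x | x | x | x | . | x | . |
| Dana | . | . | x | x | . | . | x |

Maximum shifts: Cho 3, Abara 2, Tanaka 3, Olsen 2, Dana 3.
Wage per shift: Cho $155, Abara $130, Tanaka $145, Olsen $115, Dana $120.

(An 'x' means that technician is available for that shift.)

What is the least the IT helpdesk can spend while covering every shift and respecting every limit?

Jul 8 can only be covered by Tanaka and Dana, so that assignment is forced.
Picking the cheapest available technician for each shift independently would cost $1210, but that ignores the shift limits.
An optimal schedule: Jul 2→Tanaka, Jul 3→Olsen, Jul 4→Olsen+Dana, Jul 5→Dana+Tanaka, Jul 6→Abara, Jul 7→Abara, Jul 8→Dana+Tanaka.
Total: 145 + 115 + 115 + 120 + 120 + 145 + 130 + 130 + 120 + 145 = $1285.

$1285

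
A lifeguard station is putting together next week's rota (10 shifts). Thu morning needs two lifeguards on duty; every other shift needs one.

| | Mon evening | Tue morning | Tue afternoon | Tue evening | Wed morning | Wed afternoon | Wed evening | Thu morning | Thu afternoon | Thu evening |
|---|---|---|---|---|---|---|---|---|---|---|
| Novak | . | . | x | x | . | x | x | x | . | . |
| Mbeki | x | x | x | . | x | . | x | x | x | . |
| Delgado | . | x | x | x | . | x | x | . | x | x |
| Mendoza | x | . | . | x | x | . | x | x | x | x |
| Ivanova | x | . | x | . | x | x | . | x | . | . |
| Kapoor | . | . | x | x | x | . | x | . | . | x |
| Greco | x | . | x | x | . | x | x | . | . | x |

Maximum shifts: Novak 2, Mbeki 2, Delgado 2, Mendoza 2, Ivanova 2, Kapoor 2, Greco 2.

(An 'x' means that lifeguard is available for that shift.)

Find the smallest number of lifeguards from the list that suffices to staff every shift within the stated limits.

6

11 slots to fill and no one can take more than 2, so at least ⌈11/2⌉ = 6 lifeguards are needed.
Novak, Mbeki, Delgado, Mendoza, Ivanova, and Kapoor alone can cover everything: Mon evening→Mbeki, Tue morning→Mbeki, Tue afternoon→Ivanova, Tue evening→Novak, Wed morning→Mendoza, Wed afternoon→Novak, Wed evening→Kapoor, Thu morning→Mendoza+Ivanova, Thu afternoon→Delgado, Thu evening→Delgado.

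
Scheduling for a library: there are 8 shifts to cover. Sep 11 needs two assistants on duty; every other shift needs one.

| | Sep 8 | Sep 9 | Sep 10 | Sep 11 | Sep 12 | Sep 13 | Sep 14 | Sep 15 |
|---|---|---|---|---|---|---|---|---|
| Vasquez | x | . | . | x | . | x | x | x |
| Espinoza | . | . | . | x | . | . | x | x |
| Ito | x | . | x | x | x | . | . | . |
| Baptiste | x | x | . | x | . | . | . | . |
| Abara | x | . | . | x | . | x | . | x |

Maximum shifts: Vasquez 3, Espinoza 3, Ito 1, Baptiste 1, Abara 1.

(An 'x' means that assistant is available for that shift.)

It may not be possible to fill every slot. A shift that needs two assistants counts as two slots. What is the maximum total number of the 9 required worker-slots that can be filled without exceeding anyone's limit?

Total capacity across all assistants is 3+3+1+1+1 = 9, and 9 slots are needed, so at most 9 can be filled.
Shifts {Sep 10, Sep 12} need 2 slots but only Ito are available for them, supplying at most 1 — so at least 1 slot must go unfilled.
An assignment achieving 8: Sep 8→Vasquez, Sep 9→Baptiste, Sep 10→Ito, Sep 11→Espinoza+Abara, Sep 13→Vasquez, Sep 14→Vasquez, Sep 15→Espinoza.
Loads: Vasquez 3/3, Espinoza 2/3, Ito 1/1, Baptiste 1/1, Abara 1/1.

8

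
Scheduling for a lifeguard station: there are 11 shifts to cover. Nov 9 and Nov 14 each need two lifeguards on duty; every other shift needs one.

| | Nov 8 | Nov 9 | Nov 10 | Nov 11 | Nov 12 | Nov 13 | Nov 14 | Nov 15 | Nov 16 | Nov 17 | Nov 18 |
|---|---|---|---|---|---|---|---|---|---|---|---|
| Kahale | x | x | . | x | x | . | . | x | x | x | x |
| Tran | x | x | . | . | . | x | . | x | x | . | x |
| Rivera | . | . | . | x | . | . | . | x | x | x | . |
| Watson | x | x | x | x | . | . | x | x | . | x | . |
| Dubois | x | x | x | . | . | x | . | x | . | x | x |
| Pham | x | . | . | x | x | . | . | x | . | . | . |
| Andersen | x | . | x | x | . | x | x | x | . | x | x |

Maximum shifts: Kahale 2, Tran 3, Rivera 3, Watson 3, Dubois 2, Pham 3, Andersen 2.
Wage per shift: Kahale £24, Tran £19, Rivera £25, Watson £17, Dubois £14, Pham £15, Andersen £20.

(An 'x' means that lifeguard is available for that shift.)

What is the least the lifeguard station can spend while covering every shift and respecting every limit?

Nov 14 can only be covered by Watson and Andersen, so that assignment is forced.
Picking the cheapest available lifeguard for each shift independently would cost £201, but that ignores the shift limits.
An optimal schedule: Nov 8→Pham, Nov 9→Watson+Tran, Nov 10→Dubois, Nov 11→Pham, Nov 12→Pham, Nov 13→Dubois, Nov 14→Watson+Andersen, Nov 15→Andersen, Nov 16→Tran, Nov 17→Watson, Nov 18→Tran.
Total: 15 + 17 + 19 + 14 + 15 + 15 + 14 + 17 + 20 + 20 + 19 + 17 + 19 = £221.

£221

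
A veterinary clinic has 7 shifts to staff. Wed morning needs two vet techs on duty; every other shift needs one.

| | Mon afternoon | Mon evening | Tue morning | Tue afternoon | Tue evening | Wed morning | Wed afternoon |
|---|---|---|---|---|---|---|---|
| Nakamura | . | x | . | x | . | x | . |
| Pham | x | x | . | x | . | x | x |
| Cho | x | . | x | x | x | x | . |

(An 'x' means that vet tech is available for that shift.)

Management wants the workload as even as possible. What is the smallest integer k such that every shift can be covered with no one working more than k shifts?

3

With 3 vet techs and 8 worker-slots to fill, someone must work at least ⌈8/3⌉ = 3 shifts, so k ≥ 3.
k = 3 works: Mon afternoon→Pham, Mon evening→Nakamura, Tue morning→Cho, Tue afternoon→Nakamura, Tue evening→Cho, Wed morning→Nakamura+Pham, Wed afternoon→Pham.
Loads: Nakamura 3, Pham 3, Cho 2 — all ≤ 3.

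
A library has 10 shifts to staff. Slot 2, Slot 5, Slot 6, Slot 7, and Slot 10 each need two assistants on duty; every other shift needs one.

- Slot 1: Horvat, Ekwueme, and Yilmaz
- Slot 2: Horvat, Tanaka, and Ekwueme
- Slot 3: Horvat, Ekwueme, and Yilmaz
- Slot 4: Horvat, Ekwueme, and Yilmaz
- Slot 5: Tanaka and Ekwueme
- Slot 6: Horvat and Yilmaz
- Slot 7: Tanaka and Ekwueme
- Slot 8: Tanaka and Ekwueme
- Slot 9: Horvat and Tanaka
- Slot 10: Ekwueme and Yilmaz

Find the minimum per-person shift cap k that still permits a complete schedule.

4

With 4 assistants and 15 worker-slots to fill, someone must work at least ⌈15/4⌉ = 4 shifts, so k ≥ 4.
k = 4 works: Slot 1→Horvat, Slot 2→Horvat+Tanaka, Slot 3→Ekwueme, Slot 4→Yilmaz, Slot 5→Tanaka+Ekwueme, Slot 6→Horvat+Yilmaz, Slot 7→Tanaka+Ekwueme, Slot 8→Tanaka, Slot 9→Horvat, Slot 10→Ekwueme+Yilmaz.
Loads: Horvat 4, Tanaka 4, Ekwueme 4, Yilmaz 3 — all ≤ 4.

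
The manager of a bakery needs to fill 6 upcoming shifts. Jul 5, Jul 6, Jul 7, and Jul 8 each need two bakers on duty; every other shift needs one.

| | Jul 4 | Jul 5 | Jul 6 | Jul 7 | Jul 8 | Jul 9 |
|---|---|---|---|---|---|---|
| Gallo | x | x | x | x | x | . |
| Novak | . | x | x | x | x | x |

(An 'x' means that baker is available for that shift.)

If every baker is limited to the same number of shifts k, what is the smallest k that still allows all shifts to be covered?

5

With 2 bakers and 10 worker-slots to fill, someone must work at least ⌈10/2⌉ = 5 shifts, so k ≥ 5.
k = 5 works: Jul 4→Gallo, Jul 5→Gallo+Novak, Jul 6→Gallo+Novak, Jul 7→Gallo+Novak, Jul 8→Gallo+Novak, Jul 9→Novak.
Loads: Gallo 5, Novak 5 — all ≤ 5.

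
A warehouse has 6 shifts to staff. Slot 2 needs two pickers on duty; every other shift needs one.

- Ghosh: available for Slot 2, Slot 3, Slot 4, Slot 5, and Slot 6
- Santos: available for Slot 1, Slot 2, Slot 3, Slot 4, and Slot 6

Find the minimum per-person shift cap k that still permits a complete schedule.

4

With 2 pickers and 7 worker-slots to fill, someone must work at least ⌈7/2⌉ = 4 shifts, so k ≥ 4.
k = 4 works: Slot 1→Santos, Slot 2→Ghosh+Santos, Slot 3→Ghosh, Slot 4→Ghosh, Slot 5→Ghosh, Slot 6→Santos.
Loads: Ghosh 4, Santos 3 — all ≤ 4.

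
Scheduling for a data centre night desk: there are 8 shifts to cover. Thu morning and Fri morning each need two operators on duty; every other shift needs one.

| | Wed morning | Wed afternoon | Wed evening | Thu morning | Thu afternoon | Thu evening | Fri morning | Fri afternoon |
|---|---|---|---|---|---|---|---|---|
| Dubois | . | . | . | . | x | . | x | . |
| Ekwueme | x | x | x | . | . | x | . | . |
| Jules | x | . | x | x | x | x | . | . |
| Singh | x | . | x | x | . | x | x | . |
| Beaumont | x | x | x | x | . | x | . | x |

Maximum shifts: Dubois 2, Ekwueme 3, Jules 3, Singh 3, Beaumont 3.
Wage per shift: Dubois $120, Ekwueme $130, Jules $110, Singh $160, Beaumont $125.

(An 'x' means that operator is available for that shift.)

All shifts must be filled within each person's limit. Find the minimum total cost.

$1235

Fri morning can only be covered by Dubois and Singh, so that assignment is forced.
Fri afternoon can only be covered by Beaumont, so that assignment is forced.
Picking the cheapest available operator for each shift independently would cost $1205, but that ignores the shift limits.
An optimal schedule: Wed morning→Jules, Wed afternoon→Beaumont, Wed evening→Jules, Thu morning→Jules+Beaumont, Thu afternoon→Dubois, Thu evening→Ekwueme, Fri morning→Dubois+Singh, Fri afternoon→Beaumont.
Total: 110 + 125 + 110 + 110 + 125 + 120 + 130 + 120 + 160 + 125 = $1235.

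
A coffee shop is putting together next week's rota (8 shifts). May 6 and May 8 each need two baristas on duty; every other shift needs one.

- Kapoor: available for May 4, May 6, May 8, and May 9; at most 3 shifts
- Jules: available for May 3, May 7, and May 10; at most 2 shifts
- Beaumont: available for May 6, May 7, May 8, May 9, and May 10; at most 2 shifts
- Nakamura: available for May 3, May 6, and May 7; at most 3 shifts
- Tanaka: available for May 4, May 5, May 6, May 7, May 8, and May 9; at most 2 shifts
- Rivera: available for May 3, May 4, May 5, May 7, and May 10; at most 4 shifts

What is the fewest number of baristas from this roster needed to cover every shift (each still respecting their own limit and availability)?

10 slots to fill and no one can take more than 4, so at least ⌈10/4⌉ = 3 baristas are needed.
No set of 3 baristas can cover every shift (each such set leaves at least one shift with no one available or exceeds a cap).
Kapoor, Jules, Beaumont, and Rivera alone can cover everything: May 3→Jules, May 4→Rivera, May 5→Rivera, May 6→Kapoor+Beaumont, May 7→Jules, May 8→Kapoor+Beaumont, May 9→Kapoor, May 10→Rivera.

4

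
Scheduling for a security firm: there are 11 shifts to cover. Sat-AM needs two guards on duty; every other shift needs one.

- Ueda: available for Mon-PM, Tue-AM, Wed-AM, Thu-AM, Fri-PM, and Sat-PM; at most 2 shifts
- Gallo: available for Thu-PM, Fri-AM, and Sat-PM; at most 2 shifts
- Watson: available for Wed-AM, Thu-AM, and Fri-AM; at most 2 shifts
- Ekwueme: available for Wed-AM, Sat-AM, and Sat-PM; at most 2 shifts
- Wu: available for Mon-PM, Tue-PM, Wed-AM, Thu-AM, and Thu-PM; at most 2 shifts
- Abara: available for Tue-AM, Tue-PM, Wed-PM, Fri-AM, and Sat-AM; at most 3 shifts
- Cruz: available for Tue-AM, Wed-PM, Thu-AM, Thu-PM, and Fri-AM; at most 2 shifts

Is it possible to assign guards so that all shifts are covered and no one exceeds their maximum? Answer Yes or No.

Yes

Fri-PM can only be covered by Ueda, so that assignment is forced.
Sat-AM can only be covered by Ekwueme and Abara, so that assignment is forced.
One valid schedule: Mon-PM→Ueda, Tue-AM→Abara, Tue-PM→Wu, Wed-AM→Watson, Wed-PM→Abara, Thu-AM→Watson, Thu-PM→Gallo, Fri-AM→Cruz, Fri-PM→Ueda, Sat-AM→Ekwueme+Abara, Sat-PM→Gallo.
Loads: Ueda 2/2, Gallo 2/2, Watson 2/2, Ekwueme 1/2, Wu 1/2, Abara 3/3, Cruz 1/2 — all within limits.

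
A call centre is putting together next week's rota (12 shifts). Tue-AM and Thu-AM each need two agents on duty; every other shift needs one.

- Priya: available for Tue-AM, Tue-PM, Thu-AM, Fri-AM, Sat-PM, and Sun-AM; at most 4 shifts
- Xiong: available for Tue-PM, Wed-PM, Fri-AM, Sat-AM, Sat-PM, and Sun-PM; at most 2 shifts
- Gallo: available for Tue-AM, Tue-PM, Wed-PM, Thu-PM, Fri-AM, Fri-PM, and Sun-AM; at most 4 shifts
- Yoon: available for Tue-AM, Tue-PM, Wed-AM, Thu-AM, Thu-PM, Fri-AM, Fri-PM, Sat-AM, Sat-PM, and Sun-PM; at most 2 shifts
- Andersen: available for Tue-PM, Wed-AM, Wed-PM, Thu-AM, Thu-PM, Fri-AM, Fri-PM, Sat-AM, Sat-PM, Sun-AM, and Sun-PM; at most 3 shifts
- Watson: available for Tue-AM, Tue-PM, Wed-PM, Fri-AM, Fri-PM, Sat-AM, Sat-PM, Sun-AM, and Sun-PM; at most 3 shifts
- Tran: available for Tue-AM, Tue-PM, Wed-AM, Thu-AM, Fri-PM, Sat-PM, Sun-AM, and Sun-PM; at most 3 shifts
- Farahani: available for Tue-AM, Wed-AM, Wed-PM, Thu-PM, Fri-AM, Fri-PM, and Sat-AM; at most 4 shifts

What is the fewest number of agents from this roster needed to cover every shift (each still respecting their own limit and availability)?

14 slots to fill and no one can take more than 4, so at least ⌈14/4⌉ = 4 agents are needed.
Priya, Gallo, Yoon, and Farahani alone can cover everything: Tue-AM→Gallo+Farahani, Tue-PM→Priya, Wed-AM→Farahani, Wed-PM→Gallo, Thu-AM→Priya+Yoon, Thu-PM→Gallo, Fri-AM→Farahani, Fri-PM→Gallo, Sat-AM→Farahani, Sat-PM→Priya, Sun-AM→Priya, Sun-PM→Yoon.

4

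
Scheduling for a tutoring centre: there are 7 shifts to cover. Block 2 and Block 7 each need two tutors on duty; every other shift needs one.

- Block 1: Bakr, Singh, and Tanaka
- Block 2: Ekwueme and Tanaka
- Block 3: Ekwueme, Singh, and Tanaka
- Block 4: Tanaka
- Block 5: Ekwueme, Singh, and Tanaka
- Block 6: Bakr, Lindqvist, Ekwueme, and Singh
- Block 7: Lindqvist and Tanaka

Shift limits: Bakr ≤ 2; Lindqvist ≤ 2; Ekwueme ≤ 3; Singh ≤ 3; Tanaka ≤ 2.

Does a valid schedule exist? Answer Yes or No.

Total capacity is 12 and 9 slots are needed, so capacity alone doesn't rule it out.
Shifts {Block 2, Block 4, Block 7} need 5 worker-slots in total, but the tutors available for any of those shifts (Lindqvist, Ekwueme, and Tanaka) can supply at most 4 among them. So no valid schedule exists.

No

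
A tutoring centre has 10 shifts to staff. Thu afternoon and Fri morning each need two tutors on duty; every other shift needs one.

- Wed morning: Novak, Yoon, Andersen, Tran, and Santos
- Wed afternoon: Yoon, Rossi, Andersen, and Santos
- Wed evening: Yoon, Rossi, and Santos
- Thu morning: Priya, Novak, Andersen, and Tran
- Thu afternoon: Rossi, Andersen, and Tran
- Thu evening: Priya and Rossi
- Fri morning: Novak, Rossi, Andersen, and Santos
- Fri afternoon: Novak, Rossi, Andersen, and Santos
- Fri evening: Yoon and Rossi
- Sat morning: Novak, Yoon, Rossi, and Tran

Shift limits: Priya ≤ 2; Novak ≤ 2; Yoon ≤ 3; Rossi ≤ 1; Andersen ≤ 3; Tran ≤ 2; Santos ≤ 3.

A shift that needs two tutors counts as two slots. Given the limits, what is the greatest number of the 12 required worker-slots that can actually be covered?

Total capacity across all tutors is 2+2+3+1+3+2+3 = 16, and 12 slots are needed, so at most 12 can be filled.
An assignment achieving 12: Wed morning→Andersen, Wed afternoon→Yoon, Wed evening→Yoon, Thu morning→Priya, Thu afternoon→Rossi+Andersen, Thu evening→Priya, Fri morning→Novak+Andersen, Fri afternoon→Novak, Fri evening→Yoon, Sat morning→Tran.
Loads: Priya 2/2, Novak 2/2, Yoon 3/3, Rossi 1/1, Andersen 3/3, Tran 1/2, Santos 0/3.

12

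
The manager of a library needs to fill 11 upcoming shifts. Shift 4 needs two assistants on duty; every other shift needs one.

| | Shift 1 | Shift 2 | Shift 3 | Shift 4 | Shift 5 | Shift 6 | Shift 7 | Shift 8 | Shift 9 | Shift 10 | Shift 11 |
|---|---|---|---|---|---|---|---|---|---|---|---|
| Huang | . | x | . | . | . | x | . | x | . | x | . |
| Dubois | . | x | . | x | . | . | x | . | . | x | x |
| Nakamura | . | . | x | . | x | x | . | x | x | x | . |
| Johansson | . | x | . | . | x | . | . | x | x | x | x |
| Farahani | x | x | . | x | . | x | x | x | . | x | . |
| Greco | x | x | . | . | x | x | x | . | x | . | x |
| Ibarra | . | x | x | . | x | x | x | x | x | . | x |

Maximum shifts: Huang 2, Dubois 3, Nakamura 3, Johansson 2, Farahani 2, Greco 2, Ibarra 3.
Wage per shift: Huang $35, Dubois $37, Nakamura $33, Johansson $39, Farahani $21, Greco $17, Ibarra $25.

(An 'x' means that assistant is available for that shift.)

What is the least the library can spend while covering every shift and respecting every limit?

$322

Shift 4 can only be covered by Dubois and Farahani, so that assignment is forced.
Picking the cheapest available assistant for each shift independently would cost $244, but that ignores the shift limits.
An optimal schedule: Shift 1→Greco, Shift 2→Huang, Shift 3→Ibarra, Shift 4→Farahani+Dubois, Shift 5→Greco, Shift 6→Nakamura, Shift 7→Farahani, Shift 8→Nakamura, Shift 9→Ibarra, Shift 10→Nakamura, Shift 11→Ibarra.
Total: 17 + 35 + 25 + 21 + 37 + 17 + 33 + 21 + 33 + 25 + 33 + 25 = $322.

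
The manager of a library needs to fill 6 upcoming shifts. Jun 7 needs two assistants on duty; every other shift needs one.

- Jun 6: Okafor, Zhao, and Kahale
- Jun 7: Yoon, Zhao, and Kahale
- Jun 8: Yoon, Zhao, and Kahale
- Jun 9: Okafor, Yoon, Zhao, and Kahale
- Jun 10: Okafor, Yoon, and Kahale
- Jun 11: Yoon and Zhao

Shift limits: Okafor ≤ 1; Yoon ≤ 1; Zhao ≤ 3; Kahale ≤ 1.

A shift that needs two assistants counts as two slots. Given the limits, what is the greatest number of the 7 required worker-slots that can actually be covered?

Total capacity across all assistants is 1+1+3+1 = 6, and 7 slots are needed, so at most 6 can be filled.
An assignment achieving 6: Jun 6→Okafor, Jun 7→Zhao+Kahale, Jun 8→Zhao, Jun 9→Zhao, Jun 11→Yoon.
Loads: Okafor 1/1, Yoon 1/1, Zhao 3/3, Kahale 1/1.

6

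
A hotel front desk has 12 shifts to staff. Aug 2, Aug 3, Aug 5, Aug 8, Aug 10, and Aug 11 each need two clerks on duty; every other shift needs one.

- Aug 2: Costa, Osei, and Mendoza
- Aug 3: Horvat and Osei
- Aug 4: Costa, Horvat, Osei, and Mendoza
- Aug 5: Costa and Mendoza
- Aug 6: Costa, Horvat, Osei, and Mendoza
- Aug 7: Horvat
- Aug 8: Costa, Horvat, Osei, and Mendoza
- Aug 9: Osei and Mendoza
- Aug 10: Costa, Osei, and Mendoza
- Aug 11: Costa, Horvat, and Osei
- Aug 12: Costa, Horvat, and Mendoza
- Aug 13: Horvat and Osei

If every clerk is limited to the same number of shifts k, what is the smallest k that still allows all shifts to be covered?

5

With 4 clerks and 18 worker-slots to fill, someone must work at least ⌈18/4⌉ = 5 shifts, so k ≥ 5.
k = 5 works: Aug 2→Costa+Osei, Aug 3→Horvat+Osei, Aug 4→Horvat, Aug 5→Costa+Mendoza, Aug 6→Mendoza, Aug 7→Horvat, Aug 8→Osei+Mendoza, Aug 9→Osei, Aug 10→Costa+Osei, Aug 11→Costa+Horvat, Aug 12→Costa, Aug 13→Horvat.
Loads: Costa 5, Horvat 5, Osei 5, Mendoza 3 — all ≤ 5.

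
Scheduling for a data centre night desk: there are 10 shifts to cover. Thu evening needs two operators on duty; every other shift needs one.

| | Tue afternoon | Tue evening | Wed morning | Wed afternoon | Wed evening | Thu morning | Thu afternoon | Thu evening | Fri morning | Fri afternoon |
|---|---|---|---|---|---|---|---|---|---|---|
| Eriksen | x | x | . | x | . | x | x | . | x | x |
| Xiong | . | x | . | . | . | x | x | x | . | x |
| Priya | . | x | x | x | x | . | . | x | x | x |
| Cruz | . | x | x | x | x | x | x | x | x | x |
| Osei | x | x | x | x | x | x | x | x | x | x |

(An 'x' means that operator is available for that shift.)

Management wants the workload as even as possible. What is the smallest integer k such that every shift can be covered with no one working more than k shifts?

3

With 5 operators and 11 worker-slots to fill, someone must work at least ⌈11/5⌉ = 3 shifts, so k ≥ 3.
k = 3 works: Tue afternoon→Eriksen, Tue evening→Xiong, Wed morning→Priya, Wed afternoon→Eriksen, Wed evening→Priya, Thu morning→Eriksen, Thu afternoon→Xiong, Thu evening→Cruz+Osei, Fri morning→Priya, Fri afternoon→Xiong.
Loads: Eriksen 3, Xiong 3, Priya 3, Cruz 1, Osei 1 — all ≤ 3.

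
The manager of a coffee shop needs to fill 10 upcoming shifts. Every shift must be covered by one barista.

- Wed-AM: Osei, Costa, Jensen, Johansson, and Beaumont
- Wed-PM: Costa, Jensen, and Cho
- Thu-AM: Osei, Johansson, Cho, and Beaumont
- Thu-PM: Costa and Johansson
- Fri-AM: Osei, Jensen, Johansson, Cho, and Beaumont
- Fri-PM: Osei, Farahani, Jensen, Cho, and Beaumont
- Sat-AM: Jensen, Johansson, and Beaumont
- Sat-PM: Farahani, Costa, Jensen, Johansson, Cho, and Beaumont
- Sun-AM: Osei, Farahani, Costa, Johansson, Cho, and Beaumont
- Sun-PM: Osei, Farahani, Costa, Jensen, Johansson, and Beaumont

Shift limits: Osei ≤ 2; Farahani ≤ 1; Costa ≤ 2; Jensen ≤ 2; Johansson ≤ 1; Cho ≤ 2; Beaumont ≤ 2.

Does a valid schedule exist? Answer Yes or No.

One valid schedule: Wed-AM→Osei, Wed-PM→Costa, Thu-AM→Osei, Thu-PM→Costa, Fri-AM→Jensen, Fri-PM→Farahani, Sat-AM→Jensen, Sat-PM→Johansson, Sun-AM→Cho, Sun-PM→Beaumont.
Loads: Osei 2/2, Farahani 1/1, Costa 2/2, Jensen 2/2, Johansson 1/1, Cho 1/2, Beaumont 1/2 — all within limits.

Yes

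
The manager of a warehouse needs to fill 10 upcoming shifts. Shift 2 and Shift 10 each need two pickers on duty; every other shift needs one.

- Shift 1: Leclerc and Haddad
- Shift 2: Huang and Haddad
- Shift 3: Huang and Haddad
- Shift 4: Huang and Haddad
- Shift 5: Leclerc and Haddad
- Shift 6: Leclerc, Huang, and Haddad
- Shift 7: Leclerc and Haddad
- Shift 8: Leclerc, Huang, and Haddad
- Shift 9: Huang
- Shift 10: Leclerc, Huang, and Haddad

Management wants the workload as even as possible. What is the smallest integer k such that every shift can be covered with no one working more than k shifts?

With 3 pickers and 12 worker-slots to fill, someone must work at least ⌈12/3⌉ = 4 shifts, so k ≥ 4.
k = 4 works: Shift 1→Leclerc, Shift 2→Huang+Haddad, Shift 3→Huang, Shift 4→Huang, Shift 5→Leclerc, Shift 6→Haddad, Shift 7→Leclerc, Shift 8→Haddad, Shift 9→Huang, Shift 10→Leclerc+Haddad.
Loads: Leclerc 4, Huang 4, Haddad 4 — all ≤ 4.

4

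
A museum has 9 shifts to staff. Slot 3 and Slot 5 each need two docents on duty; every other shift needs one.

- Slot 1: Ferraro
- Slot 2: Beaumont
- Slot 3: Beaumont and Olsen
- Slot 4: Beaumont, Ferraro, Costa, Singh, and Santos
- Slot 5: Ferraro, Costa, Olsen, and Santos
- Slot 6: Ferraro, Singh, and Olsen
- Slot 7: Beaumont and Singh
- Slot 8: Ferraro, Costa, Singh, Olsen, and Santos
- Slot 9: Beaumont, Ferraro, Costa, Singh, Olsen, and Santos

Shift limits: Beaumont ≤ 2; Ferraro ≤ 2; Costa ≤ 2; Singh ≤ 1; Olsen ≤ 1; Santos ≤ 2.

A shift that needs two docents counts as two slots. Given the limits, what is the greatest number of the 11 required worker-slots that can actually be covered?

Total capacity across all docents is 2+2+2+1+1+2 = 10, and 11 slots are needed, so at most 10 can be filled.
An assignment achieving 10: Slot 1→Ferraro, Slot 2→Beaumont, Slot 3→Beaumont+Olsen, Slot 4→Costa, Slot 5→Costa+Santos, Slot 6→Ferraro, Slot 7→Singh, Slot 8→Santos.
Loads: Beaumont 2/2, Ferraro 2/2, Costa 2/2, Singh 1/1, Olsen 1/1, Santos 2/2.

10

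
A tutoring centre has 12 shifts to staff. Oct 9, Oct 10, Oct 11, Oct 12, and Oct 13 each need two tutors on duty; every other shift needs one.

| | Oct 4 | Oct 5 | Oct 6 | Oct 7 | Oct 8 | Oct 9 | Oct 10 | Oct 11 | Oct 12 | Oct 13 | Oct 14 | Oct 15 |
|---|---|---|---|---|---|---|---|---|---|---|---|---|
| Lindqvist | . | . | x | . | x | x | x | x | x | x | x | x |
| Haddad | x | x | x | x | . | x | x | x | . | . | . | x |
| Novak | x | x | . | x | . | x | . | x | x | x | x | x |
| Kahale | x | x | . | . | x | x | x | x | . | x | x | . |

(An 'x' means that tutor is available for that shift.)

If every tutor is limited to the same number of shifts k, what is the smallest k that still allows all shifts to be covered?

With 4 tutors and 17 worker-slots to fill, someone must work at least ⌈17/4⌉ = 5 shifts, so k ≥ 5.
k = 5 works: Oct 4→Haddad, Oct 5→Haddad, Oct 6→Lindqvist, Oct 7→Haddad, Oct 8→Lindqvist, Oct 9→Novak+Kahale, Oct 10→Lindqvist+Haddad, Oct 11→Novak+Kahale, Oct 12→Lindqvist+Novak, Oct 13→Lindqvist+Novak, Oct 14→Novak, Oct 15→Haddad.
Loads: Lindqvist 5, Haddad 5, Novak 5, Kahale 2 — all ≤ 5.

5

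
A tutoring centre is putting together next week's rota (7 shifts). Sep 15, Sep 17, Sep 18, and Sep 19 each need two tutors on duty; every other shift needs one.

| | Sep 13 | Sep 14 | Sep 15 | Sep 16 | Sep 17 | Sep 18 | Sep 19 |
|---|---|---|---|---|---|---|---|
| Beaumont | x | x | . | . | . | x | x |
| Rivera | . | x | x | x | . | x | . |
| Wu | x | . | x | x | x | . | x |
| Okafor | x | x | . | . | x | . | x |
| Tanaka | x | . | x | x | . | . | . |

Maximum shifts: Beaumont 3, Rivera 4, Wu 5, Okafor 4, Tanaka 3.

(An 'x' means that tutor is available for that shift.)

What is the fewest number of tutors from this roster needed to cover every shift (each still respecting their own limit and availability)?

4

11 slots to fill and no one can take more than 5, so at least ⌈11/5⌉ = 3 tutors are needed.
Shifts {Sep 17, Sep 18} need 4 slots, but among the tutors available for them (Beaumont, Rivera, Wu, and Okafor) any 3 together supply at most 3. So 3 tutors are not enough.
Beaumont, Rivera, Wu, and Okafor alone can cover everything: Sep 13→Beaumont, Sep 14→Beaumont, Sep 15→Rivera+Wu, Sep 16→Rivera, Sep 17→Wu+Okafor, Sep 18→Beaumont+Rivera, Sep 19→Wu+Okafor.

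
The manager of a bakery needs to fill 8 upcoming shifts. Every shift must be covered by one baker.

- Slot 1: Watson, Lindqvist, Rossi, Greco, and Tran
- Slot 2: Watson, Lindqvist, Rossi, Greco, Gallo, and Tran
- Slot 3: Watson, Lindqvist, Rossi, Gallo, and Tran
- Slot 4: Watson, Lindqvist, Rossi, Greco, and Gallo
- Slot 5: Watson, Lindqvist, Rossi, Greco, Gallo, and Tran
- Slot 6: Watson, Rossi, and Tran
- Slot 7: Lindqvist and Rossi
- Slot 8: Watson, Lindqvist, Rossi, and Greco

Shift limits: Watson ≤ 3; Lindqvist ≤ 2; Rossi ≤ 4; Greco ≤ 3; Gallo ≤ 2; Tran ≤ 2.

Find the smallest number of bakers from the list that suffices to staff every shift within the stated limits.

8 slots to fill and no one can take more than 4, so at least ⌈8/4⌉ = 2 bakers are needed.
Any 2 bakers together have capacity at most 4+3 = 7 < 8 slots, so 2 can never suffice.
Watson, Lindqvist, and Rossi alone can cover everything: Slot 1→Watson, Slot 2→Watson, Slot 3→Lindqvist, Slot 4→Rossi, Slot 5→Rossi, Slot 6→Watson, Slot 7→Lindqvist, Slot 8→Rossi.

3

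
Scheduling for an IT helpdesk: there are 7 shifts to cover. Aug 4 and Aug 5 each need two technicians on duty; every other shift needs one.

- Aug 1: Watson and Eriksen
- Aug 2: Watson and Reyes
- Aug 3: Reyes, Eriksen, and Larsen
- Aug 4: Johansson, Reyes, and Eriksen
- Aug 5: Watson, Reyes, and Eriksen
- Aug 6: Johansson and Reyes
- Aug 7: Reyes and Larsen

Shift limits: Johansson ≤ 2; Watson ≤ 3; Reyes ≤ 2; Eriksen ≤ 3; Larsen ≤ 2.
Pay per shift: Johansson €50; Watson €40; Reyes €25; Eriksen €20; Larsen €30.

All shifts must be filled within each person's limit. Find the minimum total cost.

€250

Picking the cheapest available technician for each shift independently would cost €205, but that ignores the shift limits.
An optimal schedule: Aug 1→Eriksen, Aug 2→Watson, Aug 3→Larsen, Aug 4→Eriksen+Reyes, Aug 5→Eriksen+Watson, Aug 6→Reyes, Aug 7→Larsen.
Total: 20 + 40 + 30 + 20 + 25 + 20 + 40 + 25 + 30 = €250.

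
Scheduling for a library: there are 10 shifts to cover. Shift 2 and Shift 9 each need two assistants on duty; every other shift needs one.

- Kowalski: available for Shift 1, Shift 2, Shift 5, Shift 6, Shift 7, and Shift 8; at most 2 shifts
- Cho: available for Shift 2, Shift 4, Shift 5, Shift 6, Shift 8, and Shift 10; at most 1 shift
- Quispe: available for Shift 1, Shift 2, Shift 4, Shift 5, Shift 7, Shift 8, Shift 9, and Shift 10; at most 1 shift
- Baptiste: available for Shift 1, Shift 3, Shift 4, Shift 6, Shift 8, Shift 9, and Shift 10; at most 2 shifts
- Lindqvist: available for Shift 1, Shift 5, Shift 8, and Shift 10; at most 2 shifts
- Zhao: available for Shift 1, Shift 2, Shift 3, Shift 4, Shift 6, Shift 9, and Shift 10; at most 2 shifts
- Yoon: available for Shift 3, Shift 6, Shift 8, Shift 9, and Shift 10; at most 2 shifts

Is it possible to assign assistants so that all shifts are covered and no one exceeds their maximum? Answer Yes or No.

Yes

One valid schedule: Shift 1→Baptiste, Shift 2→Quispe+Zhao, Shift 3→Baptiste, Shift 4→Cho, Shift 5→Kowalski, Shift 6→Yoon, Shift 7→Kowalski, Shift 8→Lindqvist, Shift 9→Zhao+Yoon, Shift 10→Lindqvist.
Loads: Kowalski 2/2, Cho 1/1, Quispe 1/1, Baptiste 2/2, Lindqvist 2/2, Zhao 2/2, Yoon 2/2 — all within limits.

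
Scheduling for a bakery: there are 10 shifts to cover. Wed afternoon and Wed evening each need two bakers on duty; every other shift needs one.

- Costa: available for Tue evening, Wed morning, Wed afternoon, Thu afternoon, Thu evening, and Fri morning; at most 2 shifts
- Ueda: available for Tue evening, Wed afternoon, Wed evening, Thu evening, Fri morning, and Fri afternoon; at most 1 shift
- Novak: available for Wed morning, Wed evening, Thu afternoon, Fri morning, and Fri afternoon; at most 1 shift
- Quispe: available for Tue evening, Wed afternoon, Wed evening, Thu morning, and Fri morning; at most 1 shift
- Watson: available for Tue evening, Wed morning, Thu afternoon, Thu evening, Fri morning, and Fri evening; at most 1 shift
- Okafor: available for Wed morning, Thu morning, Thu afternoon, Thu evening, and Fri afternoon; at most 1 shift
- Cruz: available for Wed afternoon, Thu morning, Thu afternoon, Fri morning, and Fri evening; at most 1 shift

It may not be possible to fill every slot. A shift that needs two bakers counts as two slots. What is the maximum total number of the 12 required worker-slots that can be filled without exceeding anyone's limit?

Total capacity across all bakers is 2+1+1+1+1+1+1 = 8, and 12 slots are needed, so at most 8 can be filled.
An assignment achieving 8: Tue evening→Costa, Wed morning→Costa, Wed afternoon→Cruz, Wed evening→Ueda+Novak, Thu morning→Quispe, Fri afternoon→Okafor, Fri evening→Watson.
Loads: Costa 2/2, Ueda 1/1, Novak 1/1, Quispe 1/1, Watson 1/1, Okafor 1/1, Cruz 1/1.

8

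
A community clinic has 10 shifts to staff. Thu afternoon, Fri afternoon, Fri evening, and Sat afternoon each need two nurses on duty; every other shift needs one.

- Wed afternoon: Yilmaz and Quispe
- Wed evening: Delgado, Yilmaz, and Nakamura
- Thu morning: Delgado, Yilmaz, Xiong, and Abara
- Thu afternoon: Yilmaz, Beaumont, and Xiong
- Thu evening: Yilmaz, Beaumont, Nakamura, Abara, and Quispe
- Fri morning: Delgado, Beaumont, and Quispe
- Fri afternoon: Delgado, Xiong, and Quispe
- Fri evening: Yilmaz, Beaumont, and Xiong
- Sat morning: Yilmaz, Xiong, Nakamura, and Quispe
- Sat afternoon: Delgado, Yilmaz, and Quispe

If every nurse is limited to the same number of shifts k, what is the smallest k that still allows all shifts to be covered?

With 7 nurses and 14 worker-slots to fill, someone must work at least ⌈14/7⌉ = 2 shifts, so k ≥ 2.
k = 2 works: Wed afternoon→Yilmaz, Wed evening→Nakamura, Thu morning→Abara, Thu afternoon→Yilmaz+Beaumont, Thu evening→Abara, Fri morning→Delgado, Fri afternoon→Xiong+Quispe, Fri evening→Beaumont+Xiong, Sat morning→Nakamura, Sat afternoon→Delgado+Quispe.
Loads: Delgado 2, Yilmaz 2, Beaumont 2, Xiong 2, Nakamura 2, Abara 2, Quispe 2 — all ≤ 2.

2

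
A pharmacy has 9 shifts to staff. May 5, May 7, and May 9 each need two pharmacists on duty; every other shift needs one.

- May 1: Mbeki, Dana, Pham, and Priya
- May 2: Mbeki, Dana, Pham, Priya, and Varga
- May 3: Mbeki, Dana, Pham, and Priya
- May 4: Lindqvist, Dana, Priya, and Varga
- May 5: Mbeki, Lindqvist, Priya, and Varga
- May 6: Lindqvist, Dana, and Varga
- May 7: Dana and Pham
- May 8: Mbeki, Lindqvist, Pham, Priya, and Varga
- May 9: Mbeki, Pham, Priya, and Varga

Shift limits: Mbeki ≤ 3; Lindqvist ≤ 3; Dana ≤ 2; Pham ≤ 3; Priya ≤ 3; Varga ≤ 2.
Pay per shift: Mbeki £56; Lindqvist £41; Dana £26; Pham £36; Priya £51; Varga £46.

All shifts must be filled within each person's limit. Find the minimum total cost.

£477

May 7 can only be covered by Dana and Pham, so that assignment is forced.
Picking the cheapest available pharmacist for each shift independently would cost £397, but that ignores the shift limits.
An optimal schedule: May 1→Pham, May 2→Varga, May 3→Pham, May 4→Lindqvist, May 5→Lindqvist+Priya, May 6→Dana, May 7→Dana+Pham, May 8→Lindqvist, May 9→Varga+Priya.
Total: 36 + 46 + 36 + 41 + 41 + 51 + 26 + 26 + 36 + 41 + 46 + 51 = £477.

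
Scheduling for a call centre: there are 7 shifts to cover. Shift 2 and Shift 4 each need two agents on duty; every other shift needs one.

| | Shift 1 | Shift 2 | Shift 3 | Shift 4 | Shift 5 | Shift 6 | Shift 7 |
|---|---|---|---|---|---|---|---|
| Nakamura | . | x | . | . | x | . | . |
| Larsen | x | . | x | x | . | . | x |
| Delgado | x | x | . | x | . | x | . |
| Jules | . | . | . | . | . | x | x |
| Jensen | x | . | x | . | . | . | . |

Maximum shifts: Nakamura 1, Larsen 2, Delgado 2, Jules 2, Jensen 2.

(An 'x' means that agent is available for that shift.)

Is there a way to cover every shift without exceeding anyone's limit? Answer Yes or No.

Total capacity is 9 and 9 slots are needed, so capacity alone doesn't rule it out.
Shifts {Shift 2, Shift 5} need 3 worker-slots in total, but the agents available for any of those shifts (Nakamura and Delgado) can supply at most 2 among them. So no valid schedule exists.

No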